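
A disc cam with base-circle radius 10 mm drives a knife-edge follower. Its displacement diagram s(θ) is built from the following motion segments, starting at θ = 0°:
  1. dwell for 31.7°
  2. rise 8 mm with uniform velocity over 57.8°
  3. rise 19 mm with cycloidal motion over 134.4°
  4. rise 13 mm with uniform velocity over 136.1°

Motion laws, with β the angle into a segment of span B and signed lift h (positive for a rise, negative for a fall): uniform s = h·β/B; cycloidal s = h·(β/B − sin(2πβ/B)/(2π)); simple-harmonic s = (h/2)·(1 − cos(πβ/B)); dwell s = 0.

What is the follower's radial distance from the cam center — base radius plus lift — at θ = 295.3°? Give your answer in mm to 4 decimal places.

seg 1 [0°–31.7°] dwell: s stays 0.0000
seg 2 [31.7°–89.5°] uniform, h=8: full span → s += 8 → s = 8.0000
seg 3 [89.5°–223.9°] cycloidal, h=19: full span → s += 19 → s = 27.0000
seg 4 [223.9°–360°] uniform, h=13: θ=295.3° here. β=71.4, B=136.1. 13·71.4/136.1 = 6.8200 → s = 33.8200
radial distance = base radius + s = 10 + 33.8200 = 43.8200

43.8200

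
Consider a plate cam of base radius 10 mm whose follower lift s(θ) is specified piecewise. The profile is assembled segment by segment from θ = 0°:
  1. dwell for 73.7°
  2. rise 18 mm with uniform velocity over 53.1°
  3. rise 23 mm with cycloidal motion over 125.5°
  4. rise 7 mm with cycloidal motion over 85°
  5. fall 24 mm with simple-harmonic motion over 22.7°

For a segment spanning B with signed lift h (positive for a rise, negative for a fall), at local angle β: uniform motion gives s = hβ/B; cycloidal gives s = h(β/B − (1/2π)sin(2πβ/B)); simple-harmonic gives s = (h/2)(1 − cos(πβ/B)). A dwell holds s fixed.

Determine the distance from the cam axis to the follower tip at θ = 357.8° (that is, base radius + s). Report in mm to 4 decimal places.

seg 1 [0°–73.7°] dwell: s stays 0.0000
seg 2 [73.7°–126.8°] uniform, h=18: full span → s += 18 → s = 18.0000
seg 3 [126.8°–252.3°] cycloidal, h=23: full span → s += 23 → s = 41.0000
seg 4 [252.3°–337.3°] cycloidal, h=7: full span → s += 7 → s = 48.0000
seg 5 [337.3°–360°] simple-harmonic, h=-24: θ=357.8° here. β=20.5, B=22.7. -24/2·(1 − cos(π·0.9031)) = -23.4481 → s = 24.5519
radial distance = base radius + s = 10 + 24.5519 = 34.5519

34.5519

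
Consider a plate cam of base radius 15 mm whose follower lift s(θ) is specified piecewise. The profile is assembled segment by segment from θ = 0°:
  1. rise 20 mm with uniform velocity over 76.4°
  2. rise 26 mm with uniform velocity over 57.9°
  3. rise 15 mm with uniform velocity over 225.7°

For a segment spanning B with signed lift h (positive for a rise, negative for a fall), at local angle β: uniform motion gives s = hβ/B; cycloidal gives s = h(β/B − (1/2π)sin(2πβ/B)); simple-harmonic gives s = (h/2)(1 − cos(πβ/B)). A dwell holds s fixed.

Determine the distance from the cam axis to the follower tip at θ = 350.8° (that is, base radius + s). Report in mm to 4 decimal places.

seg 1 [0°–76.4°] uniform, h=20: full span → s += 20 → s = 20.0000
seg 2 [76.4°–134.3°] uniform, h=26: full span → s += 26 → s = 46.0000
seg 3 [134.3°–360°] uniform, h=15: θ=350.8° here. β=216.5, B=225.7. 15·216.5/225.7 = 14.3886 → s = 60.3886
radial distance = base radius + s = 15 + 60.3886 = 75.3886

75.3886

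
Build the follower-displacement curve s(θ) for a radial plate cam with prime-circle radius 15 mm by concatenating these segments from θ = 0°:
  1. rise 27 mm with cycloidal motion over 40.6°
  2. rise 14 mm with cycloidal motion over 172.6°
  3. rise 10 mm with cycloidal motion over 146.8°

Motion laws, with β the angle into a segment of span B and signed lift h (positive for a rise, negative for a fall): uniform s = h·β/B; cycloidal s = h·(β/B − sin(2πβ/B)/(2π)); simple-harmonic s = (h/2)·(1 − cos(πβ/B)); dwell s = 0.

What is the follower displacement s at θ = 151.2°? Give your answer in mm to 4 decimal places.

seg 1 [0°–40.6°] cycloidal, h=27: full span → s += 27 → s = 27.0000
seg 2 [40.6°–213.2°] cycloidal, h=14: θ=151.2° here. β=110.6, B=172.6. 14·(0.6408 − sin(2π·0.6408)/(2π)) = 10.6949 → s = 37.6949

37.6949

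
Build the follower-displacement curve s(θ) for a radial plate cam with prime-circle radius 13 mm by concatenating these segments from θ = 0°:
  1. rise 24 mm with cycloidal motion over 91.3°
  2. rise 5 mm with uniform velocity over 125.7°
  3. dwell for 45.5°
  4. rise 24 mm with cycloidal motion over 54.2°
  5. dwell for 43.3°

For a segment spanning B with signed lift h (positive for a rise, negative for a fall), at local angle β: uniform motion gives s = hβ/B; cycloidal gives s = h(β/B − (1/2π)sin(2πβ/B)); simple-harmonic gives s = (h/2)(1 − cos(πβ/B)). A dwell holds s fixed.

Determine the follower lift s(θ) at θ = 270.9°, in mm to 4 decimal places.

seg 1 [0°–91.3°] cycloidal, h=24: full span → s += 24 → s = 24.0000
seg 2 [91.3°–217°] uniform, h=5: full span → s += 5 → s = 29.0000
seg 3 [217°–262.5°] dwell: s stays 29.0000
seg 4 [262.5°–316.7°] cycloidal, h=24: θ=270.9° here. β=8.4, B=54.2. 24·(0.1550 − sin(2π·0.1550)/(2π)) = 0.5606 → s = 29.5606

29.5606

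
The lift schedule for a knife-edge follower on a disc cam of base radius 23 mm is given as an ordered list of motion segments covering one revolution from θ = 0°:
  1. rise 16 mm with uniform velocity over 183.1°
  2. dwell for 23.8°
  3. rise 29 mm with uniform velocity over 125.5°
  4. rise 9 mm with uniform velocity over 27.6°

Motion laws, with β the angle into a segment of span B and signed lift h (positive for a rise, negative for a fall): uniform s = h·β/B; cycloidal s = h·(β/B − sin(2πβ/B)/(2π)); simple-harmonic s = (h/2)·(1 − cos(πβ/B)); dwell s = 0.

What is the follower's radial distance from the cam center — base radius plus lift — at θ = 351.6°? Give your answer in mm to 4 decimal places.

seg 1 [0°–183.1°] uniform, h=16: full span → s += 16 → s = 16.0000
seg 2 [183.1°–206.9°] dwell: s stays 16.0000
seg 3 [206.9°–332.4°] uniform, h=29: full span → s += 29 → s = 45.0000
seg 4 [332.4°–360°] uniform, h=9: θ=351.6° here. β=19.2, B=27.6. 9·19.2/27.6 = 6.2609 → s = 51.2609
radial distance = base radius + s = 23 + 51.2609 = 74.2609

74.2609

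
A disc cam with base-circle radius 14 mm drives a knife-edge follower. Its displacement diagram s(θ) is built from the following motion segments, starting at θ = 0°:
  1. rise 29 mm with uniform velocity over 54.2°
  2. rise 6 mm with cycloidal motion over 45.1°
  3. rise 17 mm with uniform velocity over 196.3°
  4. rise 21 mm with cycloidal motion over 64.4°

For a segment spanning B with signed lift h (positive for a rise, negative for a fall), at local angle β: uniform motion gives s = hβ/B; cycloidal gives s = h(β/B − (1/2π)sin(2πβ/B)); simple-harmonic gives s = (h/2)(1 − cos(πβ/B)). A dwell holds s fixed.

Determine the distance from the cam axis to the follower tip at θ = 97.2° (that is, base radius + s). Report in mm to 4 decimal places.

seg 1 [0°–54.2°] uniform, h=29: full span → s += 29 → s = 29.0000
seg 2 [54.2°–99.3°] cycloidal, h=6: θ=97.2° here. β=43, B=45.1. 6·(0.9534 − sin(2π·0.9534)/(2π)) = 5.9960 → s = 34.9960
radial distance = base radius + s = 14 + 34.9960 = 48.9960

48.9960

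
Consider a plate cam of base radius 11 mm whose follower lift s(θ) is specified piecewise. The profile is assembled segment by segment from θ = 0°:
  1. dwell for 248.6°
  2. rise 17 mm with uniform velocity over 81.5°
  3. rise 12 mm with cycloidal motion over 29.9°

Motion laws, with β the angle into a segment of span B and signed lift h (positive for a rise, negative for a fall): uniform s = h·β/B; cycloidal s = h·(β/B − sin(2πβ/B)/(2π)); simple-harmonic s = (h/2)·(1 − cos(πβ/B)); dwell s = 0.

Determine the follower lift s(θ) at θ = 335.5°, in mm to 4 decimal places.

seg 1 [0°–248.6°] dwell: s stays 0.0000
seg 2 [248.6°–330.1°] uniform, h=17: full span → s += 17 → s = 17.0000
seg 3 [330.1°–360°] cycloidal, h=12: θ=335.5° here. β=5.4, B=29.9. 12·(0.1806 − sin(2π·0.1806)/(2π)) = 0.4361 → s = 17.4361

17.4361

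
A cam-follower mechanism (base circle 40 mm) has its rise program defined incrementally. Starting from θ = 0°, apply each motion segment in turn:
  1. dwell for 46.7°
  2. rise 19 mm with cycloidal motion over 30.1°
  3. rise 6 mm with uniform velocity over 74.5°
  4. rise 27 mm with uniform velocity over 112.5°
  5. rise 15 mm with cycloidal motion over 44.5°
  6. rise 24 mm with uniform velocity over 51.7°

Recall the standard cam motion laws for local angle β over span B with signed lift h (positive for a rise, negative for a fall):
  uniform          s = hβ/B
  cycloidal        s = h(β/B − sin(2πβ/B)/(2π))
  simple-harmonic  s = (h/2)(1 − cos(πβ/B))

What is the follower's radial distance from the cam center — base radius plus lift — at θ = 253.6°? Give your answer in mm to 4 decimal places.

seg 1 [0°–46.7°] dwell: s stays 0.0000
seg 2 [46.7°–76.8°] cycloidal, h=19: full span → s += 19 → s = 19.0000
seg 3 [76.8°–151.3°] uniform, h=6: full span → s += 6 → s = 25.0000
seg 4 [151.3°–263.8°] uniform, h=27: θ=253.6° here. β=102.3, B=112.5. 27·102.3/112.5 = 24.5520 → s = 49.5520
radial distance = base radius + s = 40 + 49.5520 = 89.5520

89.5520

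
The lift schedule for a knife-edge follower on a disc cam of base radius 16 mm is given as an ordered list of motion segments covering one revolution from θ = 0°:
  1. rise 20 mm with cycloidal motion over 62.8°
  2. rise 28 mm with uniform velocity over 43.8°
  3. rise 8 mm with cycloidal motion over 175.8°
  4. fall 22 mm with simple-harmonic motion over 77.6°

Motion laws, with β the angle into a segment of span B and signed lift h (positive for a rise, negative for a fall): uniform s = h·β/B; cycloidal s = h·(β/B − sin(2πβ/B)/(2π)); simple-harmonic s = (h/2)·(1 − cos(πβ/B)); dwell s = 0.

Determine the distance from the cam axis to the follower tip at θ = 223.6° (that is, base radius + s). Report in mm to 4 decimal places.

seg 1 [0°–62.8°] cycloidal, h=20: full span → s += 20 → s = 20.0000
seg 2 [62.8°–106.6°] uniform, h=28: full span → s += 28 → s = 48.0000
seg 3 [106.6°–282.4°] cycloidal, h=8: θ=223.6° here. β=117, B=175.8. 8·(0.6655 − sin(2π·0.6655)/(2π)) = 6.4223 → s = 54.4223
radial distance = base radius + s = 16 + 54.4223 = 70.4223

70.4223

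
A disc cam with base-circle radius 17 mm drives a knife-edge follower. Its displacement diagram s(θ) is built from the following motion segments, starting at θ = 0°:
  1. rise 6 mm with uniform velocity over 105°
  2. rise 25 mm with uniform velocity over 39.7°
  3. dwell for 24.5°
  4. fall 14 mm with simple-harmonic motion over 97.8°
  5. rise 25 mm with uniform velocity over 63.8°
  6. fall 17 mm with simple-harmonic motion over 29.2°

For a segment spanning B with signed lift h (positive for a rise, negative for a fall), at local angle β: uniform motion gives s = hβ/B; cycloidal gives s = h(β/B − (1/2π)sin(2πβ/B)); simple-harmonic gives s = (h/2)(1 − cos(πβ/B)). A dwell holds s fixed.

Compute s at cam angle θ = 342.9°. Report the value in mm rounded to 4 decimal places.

seg 1 [0°–105°] uniform, h=6: full span → s += 6 → s = 6.0000
seg 2 [105°–144.7°] uniform, h=25: full span → s += 25 → s = 31.0000
seg 3 [144.7°–169.2°] dwell: s stays 31.0000
seg 4 [169.2°–267°] simple-harmonic, h=-14: full span → s += -14 → s = 17.0000
seg 5 [267°–330.8°] uniform, h=25: full span → s += 25 → s = 42.0000
seg 6 [330.8°–360°] simple-harmonic, h=-17: θ=342.9° here. β=12.1, B=29.2. -17/2·(1 − cos(π·0.4144)) = -6.2412 → s = 35.7588

35.7588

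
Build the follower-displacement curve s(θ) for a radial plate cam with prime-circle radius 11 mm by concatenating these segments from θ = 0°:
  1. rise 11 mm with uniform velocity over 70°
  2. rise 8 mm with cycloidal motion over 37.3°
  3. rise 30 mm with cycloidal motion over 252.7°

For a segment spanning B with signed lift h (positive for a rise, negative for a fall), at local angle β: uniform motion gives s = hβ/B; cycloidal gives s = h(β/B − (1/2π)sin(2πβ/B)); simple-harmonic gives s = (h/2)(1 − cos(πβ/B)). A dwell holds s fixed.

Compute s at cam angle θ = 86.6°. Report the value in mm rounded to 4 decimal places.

seg 1 [0°–70°] uniform, h=11: full span → s += 11 → s = 11.0000
seg 2 [70°–107.3°] cycloidal, h=8: θ=86.6° here. β=16.6, B=37.3. 8·(0.4450 − sin(2π·0.4450)/(2π)) = 3.1293 → s = 14.1293

14.1293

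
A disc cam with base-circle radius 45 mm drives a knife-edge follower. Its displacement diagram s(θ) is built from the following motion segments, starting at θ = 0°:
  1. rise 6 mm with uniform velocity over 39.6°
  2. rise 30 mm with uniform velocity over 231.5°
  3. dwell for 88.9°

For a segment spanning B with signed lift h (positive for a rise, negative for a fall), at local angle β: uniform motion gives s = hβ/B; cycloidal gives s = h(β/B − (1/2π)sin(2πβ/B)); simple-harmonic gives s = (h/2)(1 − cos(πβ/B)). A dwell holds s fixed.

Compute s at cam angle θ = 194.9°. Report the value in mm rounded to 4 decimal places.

seg 1 [0°–39.6°] uniform, h=6: full span → s += 6 → s = 6.0000
seg 2 [39.6°–271.1°] uniform, h=30: θ=194.9° here. β=155.3, B=231.5. 30·155.3/231.5 = 20.1253 → s = 26.1253

26.1253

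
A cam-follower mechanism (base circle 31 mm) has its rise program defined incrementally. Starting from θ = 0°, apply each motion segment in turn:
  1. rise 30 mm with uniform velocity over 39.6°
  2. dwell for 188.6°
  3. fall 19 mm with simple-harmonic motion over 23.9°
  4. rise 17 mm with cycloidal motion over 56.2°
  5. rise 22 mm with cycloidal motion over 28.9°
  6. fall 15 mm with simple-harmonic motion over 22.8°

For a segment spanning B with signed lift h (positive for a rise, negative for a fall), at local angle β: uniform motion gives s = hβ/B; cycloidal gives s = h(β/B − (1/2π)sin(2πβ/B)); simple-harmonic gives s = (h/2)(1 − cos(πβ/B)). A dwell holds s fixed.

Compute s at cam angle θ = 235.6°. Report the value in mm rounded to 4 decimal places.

seg 1 [0°–39.6°] uniform, h=30: full span → s += 30 → s = 30.0000
seg 2 [39.6°–228.2°] dwell: s stays 30.0000
seg 3 [228.2°–252.1°] simple-harmonic, h=-19: θ=235.6° here. β=7.4, B=23.9. -19/2·(1 − cos(π·0.3096)) = -4.1509 → s = 25.8491

25.8491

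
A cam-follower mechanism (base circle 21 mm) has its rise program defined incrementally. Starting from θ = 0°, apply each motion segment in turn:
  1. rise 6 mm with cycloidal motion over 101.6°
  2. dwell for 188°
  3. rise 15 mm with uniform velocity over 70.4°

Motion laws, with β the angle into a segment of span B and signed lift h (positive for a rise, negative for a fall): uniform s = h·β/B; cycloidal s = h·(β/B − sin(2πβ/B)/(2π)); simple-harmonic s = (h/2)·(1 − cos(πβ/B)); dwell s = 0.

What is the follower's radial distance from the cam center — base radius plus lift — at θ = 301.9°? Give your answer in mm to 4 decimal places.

seg 1 [0°–101.6°] cycloidal, h=6: full span → s += 6 → s = 6.0000
seg 2 [101.6°–289.6°] dwell: s stays 6.0000
seg 3 [289.6°–360°] uniform, h=15: θ=301.9° here. β=12.3, B=70.4. 15·12.3/70.4 = 2.6207 → s = 8.6207
radial distance = base radius + s = 21 + 8.6207 = 29.6207

29.6207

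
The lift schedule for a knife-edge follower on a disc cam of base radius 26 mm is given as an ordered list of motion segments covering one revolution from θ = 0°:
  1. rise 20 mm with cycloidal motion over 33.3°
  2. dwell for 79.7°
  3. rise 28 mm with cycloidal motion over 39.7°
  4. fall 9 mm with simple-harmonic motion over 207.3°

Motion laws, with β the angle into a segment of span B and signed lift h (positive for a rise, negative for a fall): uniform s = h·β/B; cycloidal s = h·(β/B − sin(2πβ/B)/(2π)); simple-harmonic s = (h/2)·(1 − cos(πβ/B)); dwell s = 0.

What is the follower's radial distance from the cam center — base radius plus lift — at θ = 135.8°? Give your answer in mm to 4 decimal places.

seg 1 [0°–33.3°] cycloidal, h=20: full span → s += 20 → s = 20.0000
seg 2 [33.3°–113°] dwell: s stays 20.0000
seg 3 [113°–152.7°] cycloidal, h=28: θ=135.8° here. β=22.8, B=39.7. 28·(0.5743 − sin(2π·0.5743)/(2π)) = 18.0864 → s = 38.0864
radial distance = base radius + s = 26 + 38.0864 = 64.0864

64.0864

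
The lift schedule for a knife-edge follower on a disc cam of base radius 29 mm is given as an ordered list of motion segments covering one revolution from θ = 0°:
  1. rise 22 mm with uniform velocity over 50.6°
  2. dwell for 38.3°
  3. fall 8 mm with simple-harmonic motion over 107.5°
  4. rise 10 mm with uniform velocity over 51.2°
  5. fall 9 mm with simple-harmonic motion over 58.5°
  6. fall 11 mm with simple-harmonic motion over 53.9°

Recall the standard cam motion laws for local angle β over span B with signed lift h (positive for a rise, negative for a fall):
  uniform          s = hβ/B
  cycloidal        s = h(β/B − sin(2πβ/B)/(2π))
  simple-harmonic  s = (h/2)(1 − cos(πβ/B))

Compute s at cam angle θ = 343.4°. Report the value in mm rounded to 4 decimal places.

seg 1 [0°–50.6°] uniform, h=22: full span → s += 22 → s = 22.0000
seg 2 [50.6°–88.9°] dwell: s stays 22.0000
seg 3 [88.9°–196.4°] simple-harmonic, h=-8: full span → s += -8 → s = 14.0000
seg 4 [196.4°–247.6°] uniform, h=10: full span → s += 10 → s = 24.0000
seg 5 [247.6°–306.1°] simple-harmonic, h=-9: full span → s += -9 → s = 15.0000
seg 6 [306.1°–360°] simple-harmonic, h=-11: θ=343.4° here. β=37.3, B=53.9. -11/2·(1 − cos(π·0.6920)) = -8.6203 → s = 6.3797

6.3797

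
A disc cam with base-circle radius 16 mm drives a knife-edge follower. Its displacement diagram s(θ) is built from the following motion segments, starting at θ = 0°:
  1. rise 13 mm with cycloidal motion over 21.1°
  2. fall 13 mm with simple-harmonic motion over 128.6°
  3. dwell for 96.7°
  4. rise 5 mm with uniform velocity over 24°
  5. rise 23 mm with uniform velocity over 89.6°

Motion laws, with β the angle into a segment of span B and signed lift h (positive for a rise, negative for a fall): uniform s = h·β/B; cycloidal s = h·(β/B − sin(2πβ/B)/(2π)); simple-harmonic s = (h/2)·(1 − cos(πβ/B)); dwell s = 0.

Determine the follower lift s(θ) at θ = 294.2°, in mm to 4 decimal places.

seg 1 [0°–21.1°] cycloidal, h=13: full span → s += 13 → s = 13.0000
seg 2 [21.1°–149.7°] simple-harmonic, h=-13: full span → s += -13 → s = 0.0000
seg 3 [149.7°–246.4°] dwell: s stays 0.0000
seg 4 [246.4°–270.4°] uniform, h=5: full span → s += 5 → s = 5.0000
seg 5 [270.4°–360°] uniform, h=23: θ=294.2° here. β=23.8, B=89.6. 23·23.8/89.6 = 6.1094 → s = 11.1094

11.1094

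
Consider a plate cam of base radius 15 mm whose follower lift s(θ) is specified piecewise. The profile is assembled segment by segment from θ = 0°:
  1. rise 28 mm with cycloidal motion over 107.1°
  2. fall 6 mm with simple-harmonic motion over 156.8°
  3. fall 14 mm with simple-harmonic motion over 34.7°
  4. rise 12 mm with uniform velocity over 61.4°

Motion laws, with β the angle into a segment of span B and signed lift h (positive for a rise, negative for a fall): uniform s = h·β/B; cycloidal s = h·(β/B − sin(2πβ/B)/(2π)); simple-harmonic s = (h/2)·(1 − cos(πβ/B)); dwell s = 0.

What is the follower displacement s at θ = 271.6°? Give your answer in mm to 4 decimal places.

seg 1 [0°–107.1°] cycloidal, h=28: full span → s += 28 → s = 28.0000
seg 2 [107.1°–263.9°] simple-harmonic, h=-6: full span → s += -6 → s = 22.0000
seg 3 [263.9°–298.6°] simple-harmonic, h=-14: θ=271.6° here. β=7.7, B=34.7. -14/2·(1 − cos(π·0.2219)) = -1.6332 → s = 20.3668

20.3668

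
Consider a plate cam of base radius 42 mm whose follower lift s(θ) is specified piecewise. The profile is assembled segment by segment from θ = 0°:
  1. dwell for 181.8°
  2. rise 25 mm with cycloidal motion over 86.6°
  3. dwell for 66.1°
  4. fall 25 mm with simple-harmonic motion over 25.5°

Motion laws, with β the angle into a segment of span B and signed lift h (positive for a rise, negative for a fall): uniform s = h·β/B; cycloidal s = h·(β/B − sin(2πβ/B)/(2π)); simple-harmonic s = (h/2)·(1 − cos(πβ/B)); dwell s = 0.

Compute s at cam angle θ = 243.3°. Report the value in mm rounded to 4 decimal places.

seg 1 [0°–181.8°] dwell: s stays 0.0000
seg 2 [181.8°–268.4°] cycloidal, h=25: θ=243.3° here. β=61.5, B=86.6. 25·(0.7102 − sin(2π·0.7102)/(2π)) = 21.6089 → s = 21.6089

21.6089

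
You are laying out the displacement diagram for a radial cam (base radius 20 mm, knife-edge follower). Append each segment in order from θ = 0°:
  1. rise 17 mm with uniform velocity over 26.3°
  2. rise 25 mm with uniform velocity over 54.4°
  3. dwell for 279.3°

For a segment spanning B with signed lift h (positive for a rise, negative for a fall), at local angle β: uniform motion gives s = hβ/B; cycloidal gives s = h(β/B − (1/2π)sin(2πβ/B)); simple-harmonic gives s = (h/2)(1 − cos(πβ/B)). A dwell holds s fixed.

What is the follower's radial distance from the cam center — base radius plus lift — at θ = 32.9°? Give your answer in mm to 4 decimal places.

seg 1 [0°–26.3°] uniform, h=17: full span → s += 17 → s = 17.0000
seg 2 [26.3°–80.7°] uniform, h=25: θ=32.9° here. β=6.6, B=54.4. 25·6.6/54.4 = 3.0331 → s = 20.0331
radial distance = base radius + s = 20 + 20.0331 = 40.0331

40.0331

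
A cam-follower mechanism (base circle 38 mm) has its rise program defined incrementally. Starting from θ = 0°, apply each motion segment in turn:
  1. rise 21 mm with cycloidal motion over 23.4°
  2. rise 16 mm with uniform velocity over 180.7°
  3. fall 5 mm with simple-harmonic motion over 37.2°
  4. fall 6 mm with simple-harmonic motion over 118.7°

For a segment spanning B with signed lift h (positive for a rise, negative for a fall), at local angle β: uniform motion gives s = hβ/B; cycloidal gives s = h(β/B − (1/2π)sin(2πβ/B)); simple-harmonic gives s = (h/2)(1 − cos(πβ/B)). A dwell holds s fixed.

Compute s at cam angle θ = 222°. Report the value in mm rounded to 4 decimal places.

seg 1 [0°–23.4°] cycloidal, h=21: full span → s += 21 → s = 21.0000
seg 2 [23.4°–204.1°] uniform, h=16: full span → s += 16 → s = 37.0000
seg 3 [204.1°–241.3°] simple-harmonic, h=-5: θ=222° here. β=17.9, B=37.2. -5/2·(1 − cos(π·0.4812)) = -2.3523 → s = 34.6477

34.6477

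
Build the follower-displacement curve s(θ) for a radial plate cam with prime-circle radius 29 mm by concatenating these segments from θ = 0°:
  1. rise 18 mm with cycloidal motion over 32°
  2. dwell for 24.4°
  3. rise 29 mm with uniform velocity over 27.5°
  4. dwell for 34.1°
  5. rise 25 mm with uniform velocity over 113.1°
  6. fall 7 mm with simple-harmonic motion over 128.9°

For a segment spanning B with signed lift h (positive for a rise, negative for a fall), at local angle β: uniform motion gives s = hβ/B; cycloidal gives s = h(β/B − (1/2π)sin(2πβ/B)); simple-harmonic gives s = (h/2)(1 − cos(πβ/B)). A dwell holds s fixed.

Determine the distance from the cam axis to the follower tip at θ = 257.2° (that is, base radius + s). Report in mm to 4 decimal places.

seg 1 [0°–32°] cycloidal, h=18: full span → s += 18 → s = 18.0000
seg 2 [32°–56.4°] dwell: s stays 18.0000
seg 3 [56.4°–83.9°] uniform, h=29: full span → s += 29 → s = 47.0000
seg 4 [83.9°–118°] dwell: s stays 47.0000
seg 5 [118°–231.1°] uniform, h=25: full span → s += 25 → s = 72.0000
seg 6 [231.1°–360°] simple-harmonic, h=-7: θ=257.2° here. β=26.1, B=128.9. -7/2·(1 − cos(π·0.2025)) = -0.6846 → s = 71.3154
radial distance = base radius + s = 29 + 71.3154 = 100.3154

100.3154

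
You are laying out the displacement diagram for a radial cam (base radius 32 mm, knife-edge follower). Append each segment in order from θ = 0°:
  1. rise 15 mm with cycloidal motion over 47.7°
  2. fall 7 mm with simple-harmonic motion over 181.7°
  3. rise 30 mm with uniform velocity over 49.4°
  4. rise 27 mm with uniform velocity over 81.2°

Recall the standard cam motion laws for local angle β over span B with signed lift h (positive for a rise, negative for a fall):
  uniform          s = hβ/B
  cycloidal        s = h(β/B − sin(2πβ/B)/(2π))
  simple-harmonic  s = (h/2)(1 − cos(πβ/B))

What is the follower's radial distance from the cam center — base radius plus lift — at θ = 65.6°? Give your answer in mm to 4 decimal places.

seg 1 [0°–47.7°] cycloidal, h=15: full span → s += 15 → s = 15.0000
seg 2 [47.7°–229.4°] simple-harmonic, h=-7: θ=65.6° here. β=17.9, B=181.7. -7/2·(1 − cos(π·0.0985)) = -0.1663 → s = 14.8337
radial distance = base radius + s = 32 + 14.8337 = 46.8337

46.8337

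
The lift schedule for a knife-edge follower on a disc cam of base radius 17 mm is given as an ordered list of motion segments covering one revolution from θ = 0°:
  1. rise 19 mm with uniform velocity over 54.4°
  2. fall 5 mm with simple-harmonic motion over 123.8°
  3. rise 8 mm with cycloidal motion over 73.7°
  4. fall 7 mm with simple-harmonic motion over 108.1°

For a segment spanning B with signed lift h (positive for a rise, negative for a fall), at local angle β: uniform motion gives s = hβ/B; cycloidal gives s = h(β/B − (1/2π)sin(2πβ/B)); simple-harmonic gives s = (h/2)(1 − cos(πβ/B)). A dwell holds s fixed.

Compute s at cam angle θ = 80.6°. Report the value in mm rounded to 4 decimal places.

seg 1 [0°–54.4°] uniform, h=19: full span → s += 19 → s = 19.0000
seg 2 [54.4°–178.2°] simple-harmonic, h=-5: θ=80.6° here. β=26.2, B=123.8. -5/2·(1 − cos(π·0.2116)) = -0.5325 → s = 18.4675

18.4675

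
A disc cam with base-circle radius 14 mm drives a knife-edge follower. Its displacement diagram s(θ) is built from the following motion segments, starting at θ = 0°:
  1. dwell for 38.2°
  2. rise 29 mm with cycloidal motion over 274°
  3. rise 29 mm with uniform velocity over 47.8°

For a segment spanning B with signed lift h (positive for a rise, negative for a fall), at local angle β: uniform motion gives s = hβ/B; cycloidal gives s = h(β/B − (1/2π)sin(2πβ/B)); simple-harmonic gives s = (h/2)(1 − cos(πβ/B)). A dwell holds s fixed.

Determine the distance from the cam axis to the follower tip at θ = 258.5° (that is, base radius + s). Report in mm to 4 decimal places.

seg 1 [0°–38.2°] dwell: s stays 0.0000
seg 2 [38.2°–312.2°] cycloidal, h=29: θ=258.5° here. β=220.3, B=274. 29·(0.8040 − sin(2π·0.8040)/(2π)) = 27.6686 → s = 27.6686
radial distance = base radius + s = 14 + 27.6686 = 41.6686

41.6686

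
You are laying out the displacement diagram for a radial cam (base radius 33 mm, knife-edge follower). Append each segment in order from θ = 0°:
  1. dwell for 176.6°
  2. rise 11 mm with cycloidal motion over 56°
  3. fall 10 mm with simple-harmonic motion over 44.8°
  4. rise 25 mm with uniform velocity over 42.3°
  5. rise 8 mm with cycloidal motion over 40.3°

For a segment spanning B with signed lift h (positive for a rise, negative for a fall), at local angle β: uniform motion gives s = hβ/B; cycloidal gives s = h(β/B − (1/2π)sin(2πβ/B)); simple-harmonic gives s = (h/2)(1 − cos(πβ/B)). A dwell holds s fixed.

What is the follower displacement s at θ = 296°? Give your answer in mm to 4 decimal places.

seg 1 [0°–176.6°] dwell: s stays 0.0000
seg 2 [176.6°–232.6°] cycloidal, h=11: full span → s += 11 → s = 11.0000
seg 3 [232.6°–277.4°] simple-harmonic, h=-10: full span → s += -10 → s = 1.0000
seg 4 [277.4°–319.7°] uniform, h=25: θ=296° here. β=18.6, B=42.3. 25·18.6/42.3 = 10.9929 → s = 11.9929

11.9929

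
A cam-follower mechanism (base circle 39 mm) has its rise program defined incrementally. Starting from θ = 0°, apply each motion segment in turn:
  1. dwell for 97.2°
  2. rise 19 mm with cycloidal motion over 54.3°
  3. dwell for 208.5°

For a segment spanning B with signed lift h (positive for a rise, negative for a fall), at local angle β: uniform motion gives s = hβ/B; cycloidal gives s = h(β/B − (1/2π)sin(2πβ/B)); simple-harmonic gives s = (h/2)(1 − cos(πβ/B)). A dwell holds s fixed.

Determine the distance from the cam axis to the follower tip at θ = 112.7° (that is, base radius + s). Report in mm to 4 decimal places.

seg 1 [0°–97.2°] dwell: s stays 0.0000
seg 2 [97.2°–151.5°] cycloidal, h=19: θ=112.7° here. β=15.5, B=54.3. 19·(0.2855 − sin(2π·0.2855)/(2π)) = 2.4743 → s = 2.4743
radial distance = base radius + s = 39 + 2.4743 = 41.4743

41.4743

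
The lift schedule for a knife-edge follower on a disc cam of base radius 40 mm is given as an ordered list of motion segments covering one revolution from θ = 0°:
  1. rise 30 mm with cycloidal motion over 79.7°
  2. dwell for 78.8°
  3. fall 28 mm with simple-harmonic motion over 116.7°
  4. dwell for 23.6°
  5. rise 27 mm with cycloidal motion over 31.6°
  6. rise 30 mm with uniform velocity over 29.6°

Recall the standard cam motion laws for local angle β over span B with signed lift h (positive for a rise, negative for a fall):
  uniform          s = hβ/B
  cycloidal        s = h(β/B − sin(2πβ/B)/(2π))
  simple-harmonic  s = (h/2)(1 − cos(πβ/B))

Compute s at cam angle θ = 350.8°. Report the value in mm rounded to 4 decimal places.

seg 1 [0°–79.7°] cycloidal, h=30: full span → s += 30 → s = 30.0000
seg 2 [79.7°–158.5°] dwell: s stays 30.0000
seg 3 [158.5°–275.2°] simple-harmonic, h=-28: full span → s += -28 → s = 2.0000
seg 4 [275.2°–298.8°] dwell: s stays 2.0000
seg 5 [298.8°–330.4°] cycloidal, h=27: full span → s += 27 → s = 29.0000
seg 6 [330.4°–360°] uniform, h=30: θ=350.8° here. β=20.4, B=29.6. 30·20.4/29.6 = 20.6757 → s = 49.6757

49.6757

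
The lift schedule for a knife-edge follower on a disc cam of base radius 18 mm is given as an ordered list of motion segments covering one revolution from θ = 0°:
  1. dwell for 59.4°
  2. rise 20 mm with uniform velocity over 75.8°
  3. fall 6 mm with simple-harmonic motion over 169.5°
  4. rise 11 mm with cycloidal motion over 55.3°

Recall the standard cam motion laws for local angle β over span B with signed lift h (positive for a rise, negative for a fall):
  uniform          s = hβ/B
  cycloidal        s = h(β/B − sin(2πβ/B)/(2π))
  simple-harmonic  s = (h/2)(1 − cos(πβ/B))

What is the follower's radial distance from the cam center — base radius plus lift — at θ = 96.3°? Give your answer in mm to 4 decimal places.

seg 1 [0°–59.4°] dwell: s stays 0.0000
seg 2 [59.4°–135.2°] uniform, h=20: θ=96.3° here. β=36.9, B=75.8. 20·36.9/75.8 = 9.7361 → s = 9.7361
radial distance = base radius + s = 18 + 9.7361 = 27.7361

27.7361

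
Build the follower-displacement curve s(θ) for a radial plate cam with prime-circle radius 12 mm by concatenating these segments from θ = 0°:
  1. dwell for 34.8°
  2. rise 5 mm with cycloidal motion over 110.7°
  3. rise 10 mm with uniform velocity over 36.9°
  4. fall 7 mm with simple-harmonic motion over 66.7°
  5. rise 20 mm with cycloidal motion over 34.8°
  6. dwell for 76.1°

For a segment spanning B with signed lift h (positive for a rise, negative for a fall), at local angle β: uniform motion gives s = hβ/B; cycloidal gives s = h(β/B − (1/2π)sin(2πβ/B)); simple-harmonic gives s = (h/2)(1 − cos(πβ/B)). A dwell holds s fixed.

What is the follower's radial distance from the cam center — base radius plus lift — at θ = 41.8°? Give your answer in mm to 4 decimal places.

seg 1 [0°–34.8°] dwell: s stays 0.0000
seg 2 [34.8°–145.5°] cycloidal, h=5: θ=41.8° here. β=7, B=110.7. 5·(0.0632 − sin(2π·0.0632)/(2π)) = 0.0083 → s = 0.0083
radial distance = base radius + s = 12 + 0.0083 = 12.0083

12.0083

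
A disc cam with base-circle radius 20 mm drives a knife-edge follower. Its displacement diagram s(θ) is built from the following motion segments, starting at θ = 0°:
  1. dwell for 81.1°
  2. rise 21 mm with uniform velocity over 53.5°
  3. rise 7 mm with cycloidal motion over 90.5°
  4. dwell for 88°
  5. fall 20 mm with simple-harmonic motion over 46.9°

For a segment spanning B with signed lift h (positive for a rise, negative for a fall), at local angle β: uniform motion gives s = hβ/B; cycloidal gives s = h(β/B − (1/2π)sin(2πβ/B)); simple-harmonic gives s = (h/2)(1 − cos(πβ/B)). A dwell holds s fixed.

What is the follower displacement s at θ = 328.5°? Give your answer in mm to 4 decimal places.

seg 1 [0°–81.1°] dwell: s stays 0.0000
seg 2 [81.1°–134.6°] uniform, h=21: full span → s += 21 → s = 21.0000
seg 3 [134.6°–225.1°] cycloidal, h=7: full span → s += 7 → s = 28.0000
seg 4 [225.1°–313.1°] dwell: s stays 28.0000
seg 5 [313.1°–360°] simple-harmonic, h=-20: θ=328.5° here. β=15.4, B=46.9. -20/2·(1 − cos(π·0.3284)) = -4.8653 → s = 23.1347

23.1347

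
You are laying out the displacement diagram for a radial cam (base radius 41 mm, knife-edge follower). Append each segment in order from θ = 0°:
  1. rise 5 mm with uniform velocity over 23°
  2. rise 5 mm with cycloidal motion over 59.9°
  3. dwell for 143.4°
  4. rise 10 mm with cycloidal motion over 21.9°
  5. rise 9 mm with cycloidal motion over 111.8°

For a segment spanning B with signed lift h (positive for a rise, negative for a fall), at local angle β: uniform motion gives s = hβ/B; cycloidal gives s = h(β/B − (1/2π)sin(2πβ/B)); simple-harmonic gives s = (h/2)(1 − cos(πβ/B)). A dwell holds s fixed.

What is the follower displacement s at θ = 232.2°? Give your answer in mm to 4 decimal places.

seg 1 [0°–23°] uniform, h=5: full span → s += 5 → s = 5.0000
seg 2 [23°–82.9°] cycloidal, h=5: full span → s += 5 → s = 10.0000
seg 3 [82.9°–226.3°] dwell: s stays 10.0000
seg 4 [226.3°–248.2°] cycloidal, h=10: θ=232.2° here. β=5.9, B=21.9. 10·(0.2694 − sin(2π·0.2694)/(2π)) = 1.1143 → s = 11.1143

11.1143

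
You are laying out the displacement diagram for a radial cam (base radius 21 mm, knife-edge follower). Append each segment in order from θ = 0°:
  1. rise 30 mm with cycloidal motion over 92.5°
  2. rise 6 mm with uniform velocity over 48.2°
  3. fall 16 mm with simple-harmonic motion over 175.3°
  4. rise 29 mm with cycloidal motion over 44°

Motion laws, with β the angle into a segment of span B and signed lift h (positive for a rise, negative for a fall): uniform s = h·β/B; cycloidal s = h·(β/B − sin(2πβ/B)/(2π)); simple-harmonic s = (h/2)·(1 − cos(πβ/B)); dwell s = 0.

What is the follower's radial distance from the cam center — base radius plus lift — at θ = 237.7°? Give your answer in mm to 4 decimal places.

seg 1 [0°–92.5°] cycloidal, h=30: full span → s += 30 → s = 30.0000
seg 2 [92.5°–140.7°] uniform, h=6: full span → s += 6 → s = 36.0000
seg 3 [140.7°–316°] simple-harmonic, h=-16: θ=237.7° here. β=97, B=175.3. -16/2·(1 − cos(π·0.5533)) = -9.3342 → s = 26.6658
radial distance = base radius + s = 21 + 26.6658 = 47.6658

47.6658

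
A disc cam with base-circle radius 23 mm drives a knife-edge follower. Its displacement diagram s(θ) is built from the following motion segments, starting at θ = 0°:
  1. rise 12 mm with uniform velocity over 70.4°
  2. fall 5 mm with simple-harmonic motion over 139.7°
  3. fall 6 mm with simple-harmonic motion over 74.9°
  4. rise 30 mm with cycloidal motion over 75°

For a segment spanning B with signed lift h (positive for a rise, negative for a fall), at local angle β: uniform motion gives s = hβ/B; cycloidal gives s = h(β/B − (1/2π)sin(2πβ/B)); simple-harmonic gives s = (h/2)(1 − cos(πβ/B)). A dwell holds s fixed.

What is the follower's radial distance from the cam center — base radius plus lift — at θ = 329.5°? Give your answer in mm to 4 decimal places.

seg 1 [0°–70.4°] uniform, h=12: full span → s += 12 → s = 12.0000
seg 2 [70.4°–210.1°] simple-harmonic, h=-5: full span → s += -5 → s = 7.0000
seg 3 [210.1°–285°] simple-harmonic, h=-6: full span → s += -6 → s = 1.0000
seg 4 [285°–360°] cycloidal, h=30: θ=329.5° here. β=44.5, B=75. 30·(0.5933 − sin(2π·0.5933)/(2π)) = 20.4423 → s = 21.4423
radial distance = base radius + s = 23 + 21.4423 = 44.4423

44.4423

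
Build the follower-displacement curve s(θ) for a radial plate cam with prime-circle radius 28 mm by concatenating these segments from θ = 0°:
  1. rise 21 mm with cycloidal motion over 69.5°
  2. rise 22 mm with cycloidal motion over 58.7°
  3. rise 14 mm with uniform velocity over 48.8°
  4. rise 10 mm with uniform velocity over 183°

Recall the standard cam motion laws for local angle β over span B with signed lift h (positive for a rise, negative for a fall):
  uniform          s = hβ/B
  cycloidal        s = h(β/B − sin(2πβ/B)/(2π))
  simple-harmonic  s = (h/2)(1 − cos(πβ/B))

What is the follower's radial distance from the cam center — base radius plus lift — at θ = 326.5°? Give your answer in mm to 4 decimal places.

seg 1 [0°–69.5°] cycloidal, h=21: full span → s += 21 → s = 21.0000
seg 2 [69.5°–128.2°] cycloidal, h=22: full span → s += 22 → s = 43.0000
seg 3 [128.2°–177°] uniform, h=14: full span → s += 14 → s = 57.0000
seg 4 [177°–360°] uniform, h=10: θ=326.5° here. β=149.5, B=183. 10·149.5/183 = 8.1694 → s = 65.1694
radial distance = base radius + s = 28 + 65.1694 = 93.1694

93.1694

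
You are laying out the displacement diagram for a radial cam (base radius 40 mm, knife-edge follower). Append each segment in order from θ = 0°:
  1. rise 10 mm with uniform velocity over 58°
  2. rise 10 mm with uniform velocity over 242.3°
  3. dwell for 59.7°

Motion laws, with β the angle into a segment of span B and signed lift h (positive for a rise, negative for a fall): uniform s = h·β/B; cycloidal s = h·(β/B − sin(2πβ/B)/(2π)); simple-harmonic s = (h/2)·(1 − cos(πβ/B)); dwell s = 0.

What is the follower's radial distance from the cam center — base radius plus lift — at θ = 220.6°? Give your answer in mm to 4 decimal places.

seg 1 [0°–58°] uniform, h=10: full span → s += 10 → s = 10.0000
seg 2 [58°–300.3°] uniform, h=10: θ=220.6° here. β=162.6, B=242.3. 10·162.6/242.3 = 6.7107 → s = 16.7107
radial distance = base radius + s = 40 + 16.7107 = 56.7107

56.7107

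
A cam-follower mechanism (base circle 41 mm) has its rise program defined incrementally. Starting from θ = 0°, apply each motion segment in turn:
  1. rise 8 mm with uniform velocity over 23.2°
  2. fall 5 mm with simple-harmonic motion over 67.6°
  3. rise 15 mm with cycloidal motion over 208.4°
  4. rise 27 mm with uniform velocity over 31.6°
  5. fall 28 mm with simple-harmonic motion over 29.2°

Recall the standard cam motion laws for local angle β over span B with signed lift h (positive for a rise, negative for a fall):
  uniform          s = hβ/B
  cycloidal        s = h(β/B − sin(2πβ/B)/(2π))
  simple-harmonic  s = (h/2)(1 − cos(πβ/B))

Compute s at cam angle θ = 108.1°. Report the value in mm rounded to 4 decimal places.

seg 1 [0°–23.2°] uniform, h=8: full span → s += 8 → s = 8.0000
seg 2 [23.2°–90.8°] simple-harmonic, h=-5: full span → s += -5 → s = 3.0000
seg 3 [90.8°–299.2°] cycloidal, h=15: θ=108.1° here. β=17.3, B=208.4. 15·(0.0830 − sin(2π·0.0830)/(2π)) = 0.0557 → s = 3.0557

3.0557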